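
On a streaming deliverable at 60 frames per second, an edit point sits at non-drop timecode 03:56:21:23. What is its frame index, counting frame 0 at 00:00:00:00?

850883

Total seconds to the label: (3 × 3600 + 56 × 60 + 21) = 14181.
Frame index = 14181 × 60 + 23 = 850883.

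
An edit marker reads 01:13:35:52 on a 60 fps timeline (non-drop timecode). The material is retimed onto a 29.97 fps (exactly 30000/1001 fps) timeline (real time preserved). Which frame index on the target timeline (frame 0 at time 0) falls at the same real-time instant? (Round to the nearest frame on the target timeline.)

frame 132344

Source frame index: (1×3600 + 13×60 + 35) × 60 + 52 = 264952.
Real time: 264952 / (60) = 66238/15 s.
Target frame: (66238/15) × (30000/1001) = 132476000/1001 ≈ 132343.656 → 132344.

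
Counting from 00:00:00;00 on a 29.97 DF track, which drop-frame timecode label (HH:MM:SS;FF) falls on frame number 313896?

02:54:33;20

Ten DF minutes hold 17982 frames, so frame 313896 lies in block 17 (frames 305694–323675) with 8202 frames into that block.
The block's first minute is 1800 frames and the rest 1798 each; 8202 frames reaches minute 4, so 17 × 18 + 4 × 2 = 314 labels have been skipped so far.
Adding those back, label number 313896 + 314 = 314210 at 30 labels/s is 10473 s + 20 f = 2 h 54 min 33 s frame 20, i.e. 02:54:33;20.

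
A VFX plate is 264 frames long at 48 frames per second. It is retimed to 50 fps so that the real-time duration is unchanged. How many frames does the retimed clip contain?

275 frames

Target frames = source frames × (target rate / source rate) = 264 × (50)/(48) = 264 × 25/24 = 275.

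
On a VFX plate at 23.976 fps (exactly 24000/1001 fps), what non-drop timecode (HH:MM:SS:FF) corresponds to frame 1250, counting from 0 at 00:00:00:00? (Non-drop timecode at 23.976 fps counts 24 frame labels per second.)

1250 ÷ 24 = 52 full seconds, remainder 2 frames.
52 s = 0 h 0 min 52 s.
Timecode: 00:00:52:02.

00:00:52:02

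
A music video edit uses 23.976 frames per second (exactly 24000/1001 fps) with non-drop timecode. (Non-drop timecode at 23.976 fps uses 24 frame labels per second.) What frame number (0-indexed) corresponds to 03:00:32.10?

259978

Total seconds to the label: (3 × 3600 + 0 × 60 + 32) = 10832.
Frame index = 10832 × 24 + 10 = 259978.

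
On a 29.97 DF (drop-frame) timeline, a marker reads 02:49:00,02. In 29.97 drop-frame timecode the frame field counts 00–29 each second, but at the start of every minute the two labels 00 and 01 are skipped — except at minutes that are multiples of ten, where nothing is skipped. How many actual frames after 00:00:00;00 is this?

Complete 10-minute blocks: 16, each 17982 frames → 287712.
Remaining 9 whole minutes in the current block: 1800 + 8 × 1798 = 16184 frames.
Within the current minute: 0 × 30 + 2 − 2 = 0 (labels ;00/;01 skipped at this minute). Total = 287712 + 16184 + 0 = 303896.

303896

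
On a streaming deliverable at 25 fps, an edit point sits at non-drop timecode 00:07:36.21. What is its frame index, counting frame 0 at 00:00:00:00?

frame 11421

Total seconds to the label: (0 × 3600 + 7 × 60 + 36) = 456.
Frame index = 456 × 25 + 21 = 11421.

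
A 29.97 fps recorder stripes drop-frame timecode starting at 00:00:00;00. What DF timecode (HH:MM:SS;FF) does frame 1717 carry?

Each 10-minute DF block holds 10 × 60 × 30 − 9 × 2 = 17982 frames. 1717 ÷ 17982 → 0 full blocks, remainder 1717.
Within the partial block the first minute is 1800 frames and each further minute 1798, so 0 further minute boundaries passed. Total skipped labels = 18 × 0 + 2 × 0 = 0.
Non-drop label index = 1717 + 0 = 1717; at 30 labels/s that is 00:00:57:07, i.e. DF 00:00:57;07.

00:00:57;07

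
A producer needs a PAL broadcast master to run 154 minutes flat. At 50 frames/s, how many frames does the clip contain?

462000 frames

154 min = 9240 s.
Frames = 9240 × 50 = 462000.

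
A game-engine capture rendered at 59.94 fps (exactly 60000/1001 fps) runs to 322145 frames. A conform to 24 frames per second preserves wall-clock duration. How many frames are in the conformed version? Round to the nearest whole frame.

128987 frames

Frames at target rate = 322145 × (24) / (60000/1001) = 64493429/500 ≈ 128986.858.
Nearest whole frame: 128987.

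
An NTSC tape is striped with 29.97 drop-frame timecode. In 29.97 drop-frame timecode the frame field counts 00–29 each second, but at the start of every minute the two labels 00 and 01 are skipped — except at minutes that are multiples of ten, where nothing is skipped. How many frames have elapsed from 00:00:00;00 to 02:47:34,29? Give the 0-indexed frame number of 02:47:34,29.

301347

As if non-drop at 30 labels/s: (2 × 3600 + 47 × 60 + 34) × 30 + 29 = 301649.
Minute boundaries passed: 167; those not divisible by 10: 167 − 16 = 151; dropped labels = 2 × 151 = 302.
Actual frame index = 301649 − 302 = 301347.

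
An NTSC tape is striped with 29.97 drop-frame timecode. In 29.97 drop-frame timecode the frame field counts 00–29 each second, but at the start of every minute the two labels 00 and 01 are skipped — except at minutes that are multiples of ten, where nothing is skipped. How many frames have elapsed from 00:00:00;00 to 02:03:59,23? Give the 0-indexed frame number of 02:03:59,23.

As if non-drop at 30 labels/s: (2 × 3600 + 3 × 60 + 59) × 30 + 23 = 223193.
Minute boundaries passed: 123; those not divisible by 10: 123 − 12 = 111; dropped labels = 2 × 111 = 222.
Actual frame index = 223193 − 222 = 222971.

222971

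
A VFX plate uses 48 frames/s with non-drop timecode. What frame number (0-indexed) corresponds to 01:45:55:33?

Total seconds to the label: (1 × 3600 + 45 × 60 + 55) = 6355.
Frame index = 6355 × 48 + 33 = 305073.

305073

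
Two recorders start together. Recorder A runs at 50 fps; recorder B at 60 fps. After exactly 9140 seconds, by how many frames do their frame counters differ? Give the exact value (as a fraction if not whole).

91400 frames

A emits 50 × 9140 = 457000 frames; B emits 60 × 9140 = 548400.
Difference = 91400 frames; B is ahead of A.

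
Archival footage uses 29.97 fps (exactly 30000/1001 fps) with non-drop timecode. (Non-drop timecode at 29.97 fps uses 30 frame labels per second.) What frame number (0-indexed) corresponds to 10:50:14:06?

Total seconds to the label: (10 × 3600 + 50 × 60 + 14) = 39014.
Frame index = 39014 × 30 + 6 = 1170426.

1170426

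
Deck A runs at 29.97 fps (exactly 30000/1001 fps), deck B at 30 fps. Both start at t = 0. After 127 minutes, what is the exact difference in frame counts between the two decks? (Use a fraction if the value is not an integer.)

228600/1001 frames

127 min = 7620 s.
A emits 30000/1001 × 7620 = 228600000/1001 frames; B emits 30 × 7620 = 228600.
Difference = 228600/1001 frames (≈ 228.3716); B is ahead of A.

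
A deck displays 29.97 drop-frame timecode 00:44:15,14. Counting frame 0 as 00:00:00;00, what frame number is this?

As if non-drop at 30 labels/s: (0 × 3600 + 44 × 60 + 15) × 30 + 14 = 79664.
Minute boundaries passed: 44; those not divisible by 10: 44 − 4 = 40; dropped labels = 2 × 40 = 80.
Actual frame index = 79664 − 80 = 79584.

79584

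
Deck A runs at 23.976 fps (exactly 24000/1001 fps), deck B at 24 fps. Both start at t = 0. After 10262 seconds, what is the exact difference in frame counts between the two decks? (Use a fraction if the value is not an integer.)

35184/143 frames

A emits 24000/1001 × 10262 = 35184000/143 frames; B emits 24 × 10262 = 246288.
Difference = 35184/143 frames (≈ 246.0420); B is ahead of A.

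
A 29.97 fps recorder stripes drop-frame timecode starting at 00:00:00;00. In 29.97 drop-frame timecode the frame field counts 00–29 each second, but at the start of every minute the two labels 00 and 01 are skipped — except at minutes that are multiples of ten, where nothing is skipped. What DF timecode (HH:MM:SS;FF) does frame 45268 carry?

Each 10-minute DF block holds 10 × 60 × 30 − 9 × 2 = 17982 frames. 45268 ÷ 17982 → 2 full blocks, remainder 9304.
Within the partial block the first minute is 1800 frames and each further minute 1798, so 5 further minute boundaries passed. Total skipped labels = 18 × 2 + 2 × 5 = 46.
Non-drop label index = 45268 + 46 = 45314; at 30 labels/s that is 00:25:10:14, i.e. DF 00:25:10;14.

00:25:10;14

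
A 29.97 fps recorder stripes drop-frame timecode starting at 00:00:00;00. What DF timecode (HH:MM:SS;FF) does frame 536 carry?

00:00:17;26

Ten DF minutes hold 17982 frames, so frame 536 lies in block 0 (frames 0–17981) with 536 frames into that block.
The block's first minute is 1800 frames and the rest 1798 each; 536 frames reaches minute 0, so 0 × 18 + 0 × 2 = 0 labels have been skipped so far.
Adding those back, label number 536 + 0 = 536 at 30 labels/s is 17 s + 26 f = 0 h 0 min 17 s frame 26, i.e. 00:00:17;26.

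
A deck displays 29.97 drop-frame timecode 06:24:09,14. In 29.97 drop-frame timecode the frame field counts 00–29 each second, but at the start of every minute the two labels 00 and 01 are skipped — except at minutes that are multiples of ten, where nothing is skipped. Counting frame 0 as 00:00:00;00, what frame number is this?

Complete 10-minute blocks: 38, each 17982 frames → 683316.
Remaining 4 whole minutes in the current block: 1800 + 3 × 1798 = 7194 frames.
Within the current minute: 9 × 30 + 14 − 2 = 282 (labels ;00/;01 skipped at this minute). Total = 683316 + 7194 + 282 = 690792.

690792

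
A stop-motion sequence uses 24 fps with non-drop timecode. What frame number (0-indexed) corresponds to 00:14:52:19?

frame 21427

Total seconds to the label: (0 × 3600 + 14 × 60 + 52) = 892.
Frame index = 892 × 24 + 19 = 21427.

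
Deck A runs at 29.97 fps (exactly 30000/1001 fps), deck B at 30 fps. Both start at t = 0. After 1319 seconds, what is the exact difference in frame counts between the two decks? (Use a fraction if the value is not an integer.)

39570/1001 frames

A emits 30000/1001 × 1319 = 39570000/1001 frames; B emits 30 × 1319 = 39570.
Difference = 39570/1001 frames (≈ 39.5305); B is ahead of A.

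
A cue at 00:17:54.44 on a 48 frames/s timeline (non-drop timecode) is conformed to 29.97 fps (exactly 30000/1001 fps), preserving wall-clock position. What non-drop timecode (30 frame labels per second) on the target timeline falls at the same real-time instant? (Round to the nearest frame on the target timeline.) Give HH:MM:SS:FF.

Source frame index: (0×3600 + 17×60 + 54) × 48 + 44 = 51596.
Real time: 51596 / (48) = 12899/12 s.
Target frame: (12899/12) × (30000/1001) = 32247500/1001 ≈ 32215.285 → 32215.
At 30 labels/s: frame 32215 → 00:17:53:25.

00:17:53:25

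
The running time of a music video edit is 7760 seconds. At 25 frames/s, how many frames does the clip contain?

194000 frames

Frames = 7760 × 25 = 194000.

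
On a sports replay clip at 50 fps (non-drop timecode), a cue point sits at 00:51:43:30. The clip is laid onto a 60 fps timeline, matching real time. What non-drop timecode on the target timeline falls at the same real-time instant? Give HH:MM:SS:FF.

Source frame index: (0×3600 + 51×60 + 43) × 50 + 30 = 155180.
Real time: 155180 / (50) = 15518/5 s.
Target frame: (15518/5) × (60) = 186216.
At 60 labels/s: frame 186216 → 00:51:43:36.

00:51:43:36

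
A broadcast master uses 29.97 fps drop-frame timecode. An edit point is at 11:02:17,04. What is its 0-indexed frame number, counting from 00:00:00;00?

Complete 10-minute blocks: 66, each 17982 frames → 1186812.
Remaining 2 whole minutes in the current block: 1800 + 1 × 1798 = 3598 frames.
Within the current minute: 17 × 30 + 4 − 2 = 512 (labels ;00/;01 skipped at this minute). Total = 1186812 + 3598 + 512 = 1190922.

1190922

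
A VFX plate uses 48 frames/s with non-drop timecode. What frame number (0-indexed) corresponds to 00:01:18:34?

frame 3778

Total seconds to the label: (0 × 3600 + 1 × 60 + 18) = 78.
Frame index = 78 × 48 + 34 = 3778.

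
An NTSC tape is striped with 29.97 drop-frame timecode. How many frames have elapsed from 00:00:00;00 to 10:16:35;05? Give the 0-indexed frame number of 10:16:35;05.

1108745

As if non-drop at 30 labels/s: (10 × 3600 + 16 × 60 + 35) × 30 + 5 = 1109855.
Minute boundaries passed: 616; those not divisible by 10: 616 − 61 = 555; dropped labels = 2 × 555 = 1110.
Actual frame index = 1109855 − 1110 = 1108745.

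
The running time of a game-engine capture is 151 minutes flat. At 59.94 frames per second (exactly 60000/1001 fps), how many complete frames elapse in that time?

151 min = 9060 s.
Frames = 9060 × 60000/1001 = 543600000/1001 ≈ 543056.9431.
Complete frames: 543056.

543056 frames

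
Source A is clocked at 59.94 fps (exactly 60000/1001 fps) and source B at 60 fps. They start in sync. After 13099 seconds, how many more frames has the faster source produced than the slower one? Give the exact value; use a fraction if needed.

A emits 60000/1001 × 13099 = 785940000/1001 frames; B emits 60 × 13099 = 785940.
Difference = 785940/1001 frames (≈ 785.1548); B is ahead of A.

785940/1001 frames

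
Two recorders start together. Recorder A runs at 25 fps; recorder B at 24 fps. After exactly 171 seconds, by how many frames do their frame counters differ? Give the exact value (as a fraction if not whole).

A emits 25 × 171 = 4275 frames; B emits 24 × 171 = 4104.
Difference = 171 frames; B is behind A.

171 frames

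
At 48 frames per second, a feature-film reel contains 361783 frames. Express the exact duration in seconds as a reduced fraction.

361783/48 seconds

Running time = 361783 ÷ (48) = 361783 × 1/48 = 361783/48 s.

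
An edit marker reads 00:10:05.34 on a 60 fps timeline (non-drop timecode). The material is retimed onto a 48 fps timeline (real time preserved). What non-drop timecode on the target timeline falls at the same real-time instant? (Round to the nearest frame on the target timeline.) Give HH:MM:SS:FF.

Source frame index: (0×3600 + 10×60 + 5) × 60 + 34 = 36334.
Real time: 36334 / (60) = 18167/30 s.
Target frame: (18167/30) × (48) = 145336/5 ≈ 29067.200 → 29067.
At 48 labels/s: frame 29067 → 00:10:05:27.

00:10:05:27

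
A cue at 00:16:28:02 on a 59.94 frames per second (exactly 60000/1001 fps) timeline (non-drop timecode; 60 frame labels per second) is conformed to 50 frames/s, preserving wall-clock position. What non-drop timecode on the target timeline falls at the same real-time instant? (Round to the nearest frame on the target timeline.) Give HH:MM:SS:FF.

00:16:29:01

Source frame index: (0×3600 + 16×60 + 28) × 60 + 2 = 59282.
Real time: 59282 / (60000/1001) = 29670641/30000 s.
Target frame: (29670641/30000) × (50) = 29670641/600 ≈ 49451.068 → 49451.
At 50 labels/s: frame 49451 → 00:16:29:01.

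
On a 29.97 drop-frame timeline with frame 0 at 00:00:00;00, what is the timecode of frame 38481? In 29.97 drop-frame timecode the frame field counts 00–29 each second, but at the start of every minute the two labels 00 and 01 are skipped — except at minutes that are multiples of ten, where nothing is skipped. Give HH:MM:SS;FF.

00:21:23;29

Ten DF minutes hold 17982 frames, so frame 38481 lies in block 2 (frames 35964–53945) with 2517 frames into that block.
The block's first minute is 1800 frames and the rest 1798 each; 2517 frames reaches minute 1, so 2 × 18 + 1 × 2 = 38 labels have been skipped so far.
Adding those back, label number 38481 + 38 = 38519 at 30 labels/s is 1283 s + 29 f = 0 h 21 min 23 s frame 29, i.e. 00:21:23;29.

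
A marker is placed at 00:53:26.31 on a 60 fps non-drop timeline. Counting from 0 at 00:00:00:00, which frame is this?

192391

Total seconds to the label: (0 × 3600 + 53 × 60 + 26) = 3206.
Frame index = 3206 × 60 + 31 = 192391.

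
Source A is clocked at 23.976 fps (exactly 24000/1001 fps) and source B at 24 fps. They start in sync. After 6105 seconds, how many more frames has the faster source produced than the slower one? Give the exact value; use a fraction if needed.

A emits 24000/1001 × 6105 = 13320000/91 frames; B emits 24 × 6105 = 146520.
Difference = 13320/91 frames (≈ 146.3736); B is ahead of A.

13320/91 frames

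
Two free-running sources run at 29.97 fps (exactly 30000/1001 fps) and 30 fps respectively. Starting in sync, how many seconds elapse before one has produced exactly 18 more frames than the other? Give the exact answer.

The gap grows by |30 − 30000/1001| = 30/1001 frames per second.
Time for a 18-frame gap: 18 ÷ (30/1001) = 600.6 s.

600.6 seconds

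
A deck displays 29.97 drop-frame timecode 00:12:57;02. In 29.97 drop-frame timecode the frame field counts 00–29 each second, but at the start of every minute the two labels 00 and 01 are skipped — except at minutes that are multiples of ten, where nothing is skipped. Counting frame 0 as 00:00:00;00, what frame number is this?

23290

As if non-drop at 30 labels/s: (0 × 3600 + 12 × 60 + 57) × 30 + 2 = 23312.
Minute boundaries passed: 12; those not divisible by 10: 12 − 1 = 11; dropped labels = 2 × 11 = 22.
Actual frame index = 23312 − 22 = 23290.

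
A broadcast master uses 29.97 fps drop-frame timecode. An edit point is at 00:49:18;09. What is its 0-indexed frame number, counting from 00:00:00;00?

88659

As if non-drop at 30 labels/s: (0 × 3600 + 49 × 60 + 18) × 30 + 9 = 88749.
Minute boundaries passed: 49; those not divisible by 10: 49 − 4 = 45; dropped labels = 2 × 45 = 90.
Actual frame index = 88749 − 90 = 88659.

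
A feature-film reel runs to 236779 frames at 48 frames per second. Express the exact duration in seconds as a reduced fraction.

Running time = 236779 ÷ (48) = 236779 × 1/48 = 236779/48 s.

236779/48 seconds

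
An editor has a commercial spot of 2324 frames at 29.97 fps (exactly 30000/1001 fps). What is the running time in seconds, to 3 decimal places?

77.544 seconds

Running time = 2324 × 1001/30000 = 581581/7500 s ≈ 77.544 s.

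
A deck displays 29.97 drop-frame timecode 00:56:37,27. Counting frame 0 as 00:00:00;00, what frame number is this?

Complete 10-minute blocks: 5, each 17982 frames → 89910.
Remaining 6 whole minutes in the current block: 1800 + 5 × 1798 = 10790 frames.
Within the current minute: 37 × 30 + 27 − 2 = 1135 (labels ;00/;01 skipped at this minute). Total = 89910 + 10790 + 1135 = 101835.

101835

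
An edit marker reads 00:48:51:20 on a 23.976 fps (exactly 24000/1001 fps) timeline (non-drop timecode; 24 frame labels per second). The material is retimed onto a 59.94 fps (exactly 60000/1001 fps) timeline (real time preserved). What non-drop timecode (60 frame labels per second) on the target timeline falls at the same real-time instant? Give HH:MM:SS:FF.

00:48:51:50

Source frame index: (0×3600 + 48×60 + 51) × 24 + 20 = 70364.
Real time: 70364 / (24000/1001) = 17608591/6000 s.
Target frame: (17608591/6000) × (60000/1001) = 175910.
At 60 labels/s: frame 175910 → 00:48:51:50.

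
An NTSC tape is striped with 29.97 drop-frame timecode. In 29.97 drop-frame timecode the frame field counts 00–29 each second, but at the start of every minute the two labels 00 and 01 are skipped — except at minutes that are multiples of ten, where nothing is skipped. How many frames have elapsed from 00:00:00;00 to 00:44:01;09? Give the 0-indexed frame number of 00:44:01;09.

Complete 10-minute blocks: 4, each 17982 frames → 71928.
Remaining 4 whole minutes in the current block: 1800 + 3 × 1798 = 7194 frames.
Within the current minute: 1 × 30 + 9 − 2 = 37 (labels ;00/;01 skipped at this minute). Total = 71928 + 7194 + 37 = 79159.

79159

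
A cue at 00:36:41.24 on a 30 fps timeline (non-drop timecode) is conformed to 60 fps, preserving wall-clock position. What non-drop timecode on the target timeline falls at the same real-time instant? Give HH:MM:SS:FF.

00:36:41:48

Source frame index: (0×3600 + 36×60 + 41) × 30 + 24 = 66054.
Real time: 66054 / (30) = 11009/5 s.
Target frame: (11009/5) × (60) = 132108.
At 60 labels/s: frame 132108 → 00:36:41:48.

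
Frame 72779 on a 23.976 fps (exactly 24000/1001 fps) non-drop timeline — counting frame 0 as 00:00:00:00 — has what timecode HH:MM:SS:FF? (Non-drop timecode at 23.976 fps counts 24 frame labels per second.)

72779 ÷ 24 = 3032 full seconds, remainder 11 frames.
3032 s = 0 h 50 min 32 s.
Timecode: 00:50:32:11.

00:50:32:11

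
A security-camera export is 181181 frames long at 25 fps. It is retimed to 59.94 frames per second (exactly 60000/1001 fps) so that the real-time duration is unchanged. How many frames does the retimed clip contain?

Target frames = source frames × (target rate / source rate) = 181181 × (60000/1001)/(25) = 181181 × 2400/1001 = 434400.

434400 frames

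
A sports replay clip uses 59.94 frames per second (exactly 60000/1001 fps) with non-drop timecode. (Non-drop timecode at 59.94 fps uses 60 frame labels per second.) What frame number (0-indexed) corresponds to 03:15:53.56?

frame 705236

Total seconds to the label: (3 × 3600 + 15 × 60 + 53) = 11753.
Frame index = 11753 × 60 + 56 = 705236.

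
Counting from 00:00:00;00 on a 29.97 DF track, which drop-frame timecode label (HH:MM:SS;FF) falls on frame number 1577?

Ten DF minutes hold 17982 frames, so frame 1577 lies in block 0 (frames 0–17981) with 1577 frames into that block.
The block's first minute is 1800 frames and the rest 1798 each; 1577 frames reaches minute 0, so 0 × 18 + 0 × 2 = 0 labels have been skipped so far.
Adding those back, label number 1577 + 0 = 1577 at 30 labels/s is 52 s + 17 f = 0 h 0 min 52 s frame 17, i.e. 00:00:52;17.

00:00:52;17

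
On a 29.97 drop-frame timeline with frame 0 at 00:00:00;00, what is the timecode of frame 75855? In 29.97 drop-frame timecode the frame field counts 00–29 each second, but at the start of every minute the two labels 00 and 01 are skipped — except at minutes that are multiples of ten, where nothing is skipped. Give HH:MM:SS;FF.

Ten DF minutes hold 17982 frames, so frame 75855 lies in block 4 (frames 71928–89909) with 3927 frames into that block.
The block's first minute is 1800 frames and the rest 1798 each; 3927 frames reaches minute 2, so 4 × 18 + 2 × 2 = 76 labels have been skipped so far.
Adding those back, label number 75855 + 76 = 75931 at 30 labels/s is 2531 s + 1 f = 0 h 42 min 11 s frame 1, i.e. 00:42:11;01.

00:42:11;01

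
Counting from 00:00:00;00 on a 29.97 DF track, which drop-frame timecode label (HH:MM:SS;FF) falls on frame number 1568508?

Each 10-minute DF block holds 10 × 60 × 30 − 9 × 2 = 17982 frames. 1568508 ÷ 17982 → 87 full blocks, remainder 4074.
Within the partial block the first minute is 1800 frames and each further minute 1798, so 2 further minute boundaries passed. Total skipped labels = 18 × 87 + 2 × 2 = 1570.
Non-drop label index = 1568508 + 1570 = 1570078; at 30 labels/s that is 14:32:15:28, i.e. DF 14:32:15;28.

14:32:15;28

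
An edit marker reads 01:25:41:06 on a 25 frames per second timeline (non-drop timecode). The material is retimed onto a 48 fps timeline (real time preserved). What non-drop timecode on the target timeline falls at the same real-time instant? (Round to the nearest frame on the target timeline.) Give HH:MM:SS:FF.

Source frame index: (1×3600 + 25×60 + 41) × 25 + 6 = 128531.
Real time: 128531 / (25) = 128531/25 s.
Target frame: (128531/25) × (48) = 6169488/25 ≈ 246779.520 → 246780.
At 48 labels/s: frame 246780 → 01:25:41:12.

01:25:41:12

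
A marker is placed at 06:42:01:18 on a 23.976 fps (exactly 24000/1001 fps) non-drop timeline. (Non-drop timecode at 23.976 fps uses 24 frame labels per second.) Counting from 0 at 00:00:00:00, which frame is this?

Total seconds to the label: (6 × 3600 + 42 × 60 + 1) = 24121.
Frame index = 24121 × 24 + 18 = 578922.

frame 578922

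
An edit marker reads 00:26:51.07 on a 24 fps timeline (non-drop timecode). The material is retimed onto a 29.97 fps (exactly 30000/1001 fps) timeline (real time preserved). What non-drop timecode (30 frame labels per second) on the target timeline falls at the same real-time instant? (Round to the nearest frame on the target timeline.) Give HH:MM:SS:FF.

Source frame index: (0×3600 + 26×60 + 51) × 24 + 7 = 38671.
Real time: 38671 / (24) = 38671/24 s.
Target frame: (38671/24) × (30000/1001) = 48338750/1001 ≈ 48290.460 → 48290.
At 30 labels/s: frame 48290 → 00:26:49:20.

00:26:49:20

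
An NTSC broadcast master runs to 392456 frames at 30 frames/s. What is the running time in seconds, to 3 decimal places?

13081.867 seconds

Running time = 392456 × 1/30 = 196228/15 s ≈ 13081.867 s.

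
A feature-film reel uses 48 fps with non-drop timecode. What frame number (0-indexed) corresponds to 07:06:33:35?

Total seconds to the label: (7 × 3600 + 6 × 60 + 33) = 25593.
Frame index = 25593 × 48 + 35 = 1228499.

1228499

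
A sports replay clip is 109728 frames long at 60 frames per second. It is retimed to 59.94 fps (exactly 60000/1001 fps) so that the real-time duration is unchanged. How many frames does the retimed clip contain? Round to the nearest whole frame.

Frames at target rate = 109728 × (60000/1001) / (60) = 109728000/1001 ≈ 109618.382.
Nearest whole frame: 109618.

109618 frames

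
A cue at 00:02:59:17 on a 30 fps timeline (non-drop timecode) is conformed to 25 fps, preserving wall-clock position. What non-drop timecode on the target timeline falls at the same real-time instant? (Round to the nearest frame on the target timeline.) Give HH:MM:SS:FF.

Source frame index: (0×3600 + 2×60 + 59) × 30 + 17 = 5387.
Real time: 5387 / (30) = 5387/30 s.
Target frame: (5387/30) × (25) = 26935/6 ≈ 4489.167 → 4489.
At 25 labels/s: frame 4489 → 00:02:59:14.

00:02:59:14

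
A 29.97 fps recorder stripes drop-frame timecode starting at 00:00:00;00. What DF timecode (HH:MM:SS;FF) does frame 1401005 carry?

Ten DF minutes hold 17982 frames, so frame 1401005 lies in block 77 (frames 1384614–1402595) with 16391 frames into that block.
The block's first minute is 1800 frames and the rest 1798 each; 16391 frames reaches minute 9, so 77 × 18 + 9 × 2 = 1404 labels have been skipped so far.
Adding those back, label number 1401005 + 1404 = 1402409 at 30 labels/s is 46746 s + 29 f = 12 h 59 min 6 s frame 29, i.e. 12:59:06;29.

12:59:06;29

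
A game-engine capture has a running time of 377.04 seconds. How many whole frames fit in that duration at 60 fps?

22622 frames

Frames = 377.04 × 60 = 113112/5 ≈ 22622.4000.
Complete frames: 22622.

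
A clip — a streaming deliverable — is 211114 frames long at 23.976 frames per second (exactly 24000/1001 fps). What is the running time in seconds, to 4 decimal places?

Running time = 211114 × 1001/24000 = 105662557/12000 s ≈ 8805.2131 s.

8805.2131 seconds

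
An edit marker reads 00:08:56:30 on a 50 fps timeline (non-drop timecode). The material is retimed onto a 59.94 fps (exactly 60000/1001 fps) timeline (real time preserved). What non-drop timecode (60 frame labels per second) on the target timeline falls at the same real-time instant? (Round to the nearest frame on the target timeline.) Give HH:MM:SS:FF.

Source frame index: (0×3600 + 8×60 + 56) × 50 + 30 = 26830.
Real time: 26830 / (50) = 2683/5 s.
Target frame: (2683/5) × (60000/1001) = 32196000/1001 ≈ 32163.836 → 32164.
At 60 labels/s: frame 32164 → 00:08:56:04.

00:08:56:04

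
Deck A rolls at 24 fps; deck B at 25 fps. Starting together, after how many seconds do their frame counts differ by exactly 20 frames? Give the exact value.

20 seconds

The gap grows by |25 − 24| = 1 frame per second.
Time for a 20-frame gap: 20 ÷ (1) = 20 s.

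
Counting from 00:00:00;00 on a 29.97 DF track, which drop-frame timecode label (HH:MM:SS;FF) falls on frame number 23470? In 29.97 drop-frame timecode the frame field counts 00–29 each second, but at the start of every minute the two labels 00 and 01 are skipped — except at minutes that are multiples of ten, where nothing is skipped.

00:13:03;04

Each 10-minute DF block holds 10 × 60 × 30 − 9 × 2 = 17982 frames. 23470 ÷ 17982 → 1 full block, remainder 5488.
Within the partial block the first minute is 1800 frames and each further minute 1798, so 3 further minute boundaries passed. Total skipped labels = 18 × 1 + 2 × 3 = 24.
Non-drop label index = 23470 + 24 = 23494; at 30 labels/s that is 00:13:03:04, i.e. DF 00:13:03;04.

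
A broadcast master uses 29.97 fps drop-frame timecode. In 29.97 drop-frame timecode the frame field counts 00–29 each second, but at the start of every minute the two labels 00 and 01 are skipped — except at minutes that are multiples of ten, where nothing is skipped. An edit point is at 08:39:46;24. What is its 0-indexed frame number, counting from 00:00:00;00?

As if non-drop at 30 labels/s: (8 × 3600 + 39 × 60 + 46) × 30 + 24 = 935604.
Minute boundaries passed: 519; those not divisible by 10: 519 − 51 = 468; dropped labels = 2 × 468 = 936.
Actual frame index = 935604 − 936 = 934668.

934668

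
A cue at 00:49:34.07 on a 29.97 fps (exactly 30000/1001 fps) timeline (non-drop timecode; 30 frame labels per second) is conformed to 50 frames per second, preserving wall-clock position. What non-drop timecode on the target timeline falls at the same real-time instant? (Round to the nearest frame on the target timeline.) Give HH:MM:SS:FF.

Source frame index: (0×3600 + 49×60 + 34) × 30 + 7 = 89227.
Real time: 89227 / (30000/1001) = 89316227/30000 s.
Target frame: (89316227/30000) × (50) = 89316227/600 ≈ 148860.378 → 148860.
At 50 labels/s: frame 148860 → 00:49:37:10.

00:49:37:10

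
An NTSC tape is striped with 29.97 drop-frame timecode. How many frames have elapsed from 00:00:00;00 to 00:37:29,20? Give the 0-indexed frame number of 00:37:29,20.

67422

As if non-drop at 30 labels/s: (0 × 3600 + 37 × 60 + 29) × 30 + 20 = 67490.
Minute boundaries passed: 37; those not divisible by 10: 37 − 3 = 34; dropped labels = 2 × 34 = 68.
Actual frame index = 67490 − 68 = 67422.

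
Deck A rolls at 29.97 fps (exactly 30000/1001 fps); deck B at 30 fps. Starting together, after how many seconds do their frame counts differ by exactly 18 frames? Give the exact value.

600.6 seconds

The gap grows by |30 − 30000/1001| = 30/1001 frames per second.
Time for a 18-frame gap: 18 ÷ (30/1001) = 600.6 s.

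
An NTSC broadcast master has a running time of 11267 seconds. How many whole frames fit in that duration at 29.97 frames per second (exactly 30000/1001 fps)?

Frames = 11267 × 30000/1001 = 338010000/1001 ≈ 337672.3277.
Complete frames: 337672.

337672 frames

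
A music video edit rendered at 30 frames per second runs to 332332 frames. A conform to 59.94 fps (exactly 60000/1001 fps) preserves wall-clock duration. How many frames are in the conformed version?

664000 frames

Target frames = source frames × (target rate / source rate) = 332332 × (60000/1001)/(30) = 332332 × 2000/1001 = 664000.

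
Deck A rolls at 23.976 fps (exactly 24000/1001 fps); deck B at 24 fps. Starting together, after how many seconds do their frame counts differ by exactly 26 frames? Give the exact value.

13013/12 seconds

The gap grows by |24 − 24000/1001| = 24/1001 frames per second.
Time for a 26-frame gap: 26 ÷ (24/1001) = 13013/12 s.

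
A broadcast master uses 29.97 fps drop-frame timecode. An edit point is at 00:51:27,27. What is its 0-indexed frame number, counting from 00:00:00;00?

As if non-drop at 30 labels/s: (0 × 3600 + 51 × 60 + 27) × 30 + 27 = 92637.
Minute boundaries passed: 51; those not divisible by 10: 51 − 5 = 46; dropped labels = 2 × 46 = 92.
Actual frame index = 92637 − 92 = 92545.

92545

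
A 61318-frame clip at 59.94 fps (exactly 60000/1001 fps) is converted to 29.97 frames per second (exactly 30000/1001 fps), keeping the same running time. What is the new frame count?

Frames at target rate = 61318 × (30000/1001) / (60000/1001) = 30659.

30659 frames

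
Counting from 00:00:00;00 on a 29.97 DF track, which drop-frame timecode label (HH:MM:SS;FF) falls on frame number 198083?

01:50:09;11

Ten DF minutes hold 17982 frames, so frame 198083 lies in block 11 (frames 197802–215783) with 281 frames into that block.
The block's first minute is 1800 frames and the rest 1798 each; 281 frames reaches minute 0, so 11 × 18 + 0 × 2 = 198 labels have been skipped so far.
Adding those back, label number 198083 + 198 = 198281 at 30 labels/s is 6609 s + 11 f = 1 h 50 min 9 s frame 11, i.e. 01:50:09;11.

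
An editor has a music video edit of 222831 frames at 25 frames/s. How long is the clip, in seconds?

Running time = 222831 / (25) = 8913.24 s.

8913.24 seconds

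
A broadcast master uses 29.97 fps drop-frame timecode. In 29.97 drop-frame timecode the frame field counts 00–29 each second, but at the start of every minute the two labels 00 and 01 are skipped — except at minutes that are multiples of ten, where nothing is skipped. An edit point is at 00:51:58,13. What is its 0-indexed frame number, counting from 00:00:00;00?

As if non-drop at 30 labels/s: (0 × 3600 + 51 × 60 + 58) × 30 + 13 = 93553.
Minute boundaries passed: 51; those not divisible by 10: 51 − 5 = 46; dropped labels = 2 × 46 = 92.
Actual frame index = 93553 − 92 = 93461.

93461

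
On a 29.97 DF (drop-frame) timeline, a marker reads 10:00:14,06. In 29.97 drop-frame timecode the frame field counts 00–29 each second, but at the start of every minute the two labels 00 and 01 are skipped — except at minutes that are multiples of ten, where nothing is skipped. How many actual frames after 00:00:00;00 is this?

1079346

Complete 10-minute blocks: 60, each 17982 frames → 1078920.
Remaining 0 whole minutes in the current block: 0 frames.
Within the current minute: 14 × 30 + 6 = 426. Total = 1078920 + 0 + 426 = 1079346.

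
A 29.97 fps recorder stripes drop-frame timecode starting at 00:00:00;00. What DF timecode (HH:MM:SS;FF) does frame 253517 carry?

02:20:58;29

Each 10-minute DF block holds 10 × 60 × 30 − 9 × 2 = 17982 frames. 253517 ÷ 17982 → 14 full blocks, remainder 1769.
Within the partial block the first minute is 1800 frames and each further minute 1798, so 0 further minute boundaries passed. Total skipped labels = 18 × 14 + 2 × 0 = 252.
Non-drop label index = 253517 + 252 = 253769; at 30 labels/s that is 02:20:58:29, i.e. DF 02:20:58;29.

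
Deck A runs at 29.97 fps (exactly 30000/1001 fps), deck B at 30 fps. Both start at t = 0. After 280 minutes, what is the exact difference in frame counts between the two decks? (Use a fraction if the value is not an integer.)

280 min = 16800 s.
A emits 30000/1001 × 16800 = 72000000/143 frames; B emits 30 × 16800 = 504000.
Difference = 72000/143 frames (≈ 503.4965); B is ahead of A.

72000/143 frames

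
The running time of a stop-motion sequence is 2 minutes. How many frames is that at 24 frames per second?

2880 frames

2 min = 120 s.
Frames = 120 × 24 = 2880.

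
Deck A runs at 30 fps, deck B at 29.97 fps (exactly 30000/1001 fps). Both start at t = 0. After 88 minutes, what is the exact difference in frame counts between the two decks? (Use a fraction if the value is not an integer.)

88 min = 5280 s.
A emits 30 × 5280 = 158400 frames; B emits 30000/1001 × 5280 = 14400000/91.
Difference = 14400/91 frames (≈ 158.2418); B is behind A.

14400/91 frames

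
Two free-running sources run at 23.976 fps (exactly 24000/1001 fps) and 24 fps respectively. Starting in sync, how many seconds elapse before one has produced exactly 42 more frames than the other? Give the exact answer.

1751.75 seconds

The gap grows by |24 − 24000/1001| = 24/1001 frames per second.
Time for a 42-frame gap: 42 ÷ (24/1001) = 1751.75 s.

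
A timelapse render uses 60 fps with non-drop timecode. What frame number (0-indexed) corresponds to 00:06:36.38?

Total seconds to the label: (0 × 3600 + 6 × 60 + 36) = 396.
Frame index = 396 × 60 + 38 = 23798.

frame 23798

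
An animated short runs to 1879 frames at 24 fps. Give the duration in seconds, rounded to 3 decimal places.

Running time = 1879 × 1/24 = 1879/24 s ≈ 78.292 s.

78.292 seconds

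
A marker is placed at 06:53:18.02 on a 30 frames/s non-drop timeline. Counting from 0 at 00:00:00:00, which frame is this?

Total seconds to the label: (6 × 3600 + 53 × 60 + 18) = 24798.
Frame index = 24798 × 30 + 2 = 743942.

743942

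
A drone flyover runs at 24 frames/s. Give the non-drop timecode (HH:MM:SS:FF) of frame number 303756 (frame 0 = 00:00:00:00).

03:30:56:12

303756 ÷ 24 = 12656 full seconds, remainder 12 frames.
12656 s = 3 h 30 min 56 s.
Timecode: 03:30:56:12.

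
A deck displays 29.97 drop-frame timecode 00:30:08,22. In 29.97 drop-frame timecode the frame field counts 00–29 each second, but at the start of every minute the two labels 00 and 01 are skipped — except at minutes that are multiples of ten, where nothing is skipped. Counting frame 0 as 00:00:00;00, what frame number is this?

54208

As if non-drop at 30 labels/s: (0 × 3600 + 30 × 60 + 8) × 30 + 22 = 54262.
Minute boundaries passed: 30; those not divisible by 10: 30 − 3 = 27; dropped labels = 2 × 27 = 54.
Actual frame index = 54262 − 54 = 54208.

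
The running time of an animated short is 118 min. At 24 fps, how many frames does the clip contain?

118 min = 7080 s.
Frames = 7080 × 24 = 169920.

169920 frames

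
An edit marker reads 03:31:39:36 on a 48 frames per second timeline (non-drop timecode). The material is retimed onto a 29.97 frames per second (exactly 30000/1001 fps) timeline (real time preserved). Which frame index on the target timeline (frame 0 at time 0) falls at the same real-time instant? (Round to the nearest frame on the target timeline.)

frame 380612

Source frame index: (3×3600 + 31×60 + 39) × 48 + 36 = 609588.
Real time: 609588 / (48) = 50799/4 s.
Target frame: (50799/4) × (30000/1001) = 54427500/143 ≈ 380611.888 → 380612.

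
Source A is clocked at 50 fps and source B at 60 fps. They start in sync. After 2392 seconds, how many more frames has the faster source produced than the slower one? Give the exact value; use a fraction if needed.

23920 frames

A emits 50 × 2392 = 119600 frames; B emits 60 × 2392 = 143520.
Difference = 23920 frames; B is ahead of A.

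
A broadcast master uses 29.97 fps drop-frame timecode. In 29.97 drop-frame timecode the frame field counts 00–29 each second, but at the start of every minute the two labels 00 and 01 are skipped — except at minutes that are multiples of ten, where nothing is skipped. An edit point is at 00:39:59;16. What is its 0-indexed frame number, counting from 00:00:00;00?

71914

Complete 10-minute blocks: 3, each 17982 frames → 53946.
Remaining 9 whole minutes in the current block: 1800 + 8 × 1798 = 16184 frames.
Within the current minute: 59 × 30 + 16 − 2 = 1784 (labels ;00/;01 skipped at this minute). Total = 53946 + 16184 + 1784 = 71914.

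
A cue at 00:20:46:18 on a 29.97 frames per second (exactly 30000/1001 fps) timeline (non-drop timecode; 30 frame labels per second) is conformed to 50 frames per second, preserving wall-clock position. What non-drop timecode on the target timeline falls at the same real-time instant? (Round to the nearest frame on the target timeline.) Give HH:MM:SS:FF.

00:20:47:42

Source frame index: (0×3600 + 20×60 + 46) × 30 + 18 = 37398.
Real time: 37398 / (30000/1001) = 6239233/5000 s.
Target frame: (6239233/5000) × (50) = 6239233/100 ≈ 62392.330 → 62392.
At 50 labels/s: frame 62392 → 00:20:47:42.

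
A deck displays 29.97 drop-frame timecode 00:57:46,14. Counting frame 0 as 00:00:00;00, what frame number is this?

As if non-drop at 30 labels/s: (0 × 3600 + 57 × 60 + 46) × 30 + 14 = 103994.
Minute boundaries passed: 57; those not divisible by 10: 57 − 5 = 52; dropped labels = 2 × 52 = 104.
Actual frame index = 103994 − 104 = 103890.

103890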